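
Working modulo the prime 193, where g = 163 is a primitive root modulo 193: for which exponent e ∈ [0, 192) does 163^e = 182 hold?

Baby-step giant-step with m = ceil(sqrt(192)) = 14.
Baby table (163^j mod 193 for j=0..13):
  0:1  1:163  2:128  3:20  4:172  5:51  6:14  7:159
  8:55  9:87  10:92  11:135  12:3  13:103
Giant step factor: 163^(-14) ≡ 96 (mod 193).
Scan 182·96^i mod 193 for i = 0, 1, …:
  i=0: 182   i=1: 102   i=2: 142   i=3: 122
  i=4: 132   i=5: 127   i=6: 33   i=7: 80
  i=8: 153   i=9: 20
Match at i=9, j=3: e = 9·14 + 3 = 129.

129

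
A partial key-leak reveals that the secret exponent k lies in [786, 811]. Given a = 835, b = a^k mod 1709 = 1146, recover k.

Compute 835^786 mod 1709 = 730, then multiply by 835 repeatedly:
  835^786=730  835^787=1146
Found 1146 at exponent 787.

787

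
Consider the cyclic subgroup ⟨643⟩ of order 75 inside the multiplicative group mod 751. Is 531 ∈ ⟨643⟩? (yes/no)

531 ∈ ⟨643⟩ iff 531^75 ≡ 1 (mod 751), since |⟨643⟩| = 75.
531^75 mod 751 = 460.
Since 460 ≠ 1, 531 does not lie in the subgroup.

no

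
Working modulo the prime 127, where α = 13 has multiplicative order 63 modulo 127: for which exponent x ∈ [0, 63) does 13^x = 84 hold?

Baby-step giant-step with m = ceil(sqrt(63)) = 8.
Baby table (13^j mod 127 for j=0..7):
  0:1  1:13  2:42  3:38  4:113  5:72  6:47  7:103
Giant step factor: 13^(-8) ≡ 81 (mod 127).
Scan 84·81^i mod 127 for i = 0, 1, …:
  i=0: 84   i=1: 73   i=2: 71   i=3: 36
  i=4: 122   i=5: 103
Match at i=5, j=7: x = 5·8 + 7 = 47.

47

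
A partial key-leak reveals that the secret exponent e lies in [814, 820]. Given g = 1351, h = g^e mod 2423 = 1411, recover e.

817

Compute 1351^814 mod 2423 = 323, then multiply by 1351 repeatedly:
  1351^814=323  1351^815=233  1351^816=2216  1351^817=1411
Found 1411 at exponent 817.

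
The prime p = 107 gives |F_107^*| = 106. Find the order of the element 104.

The order of 104 must divide p − 1 = 106 = 2 · 53.
Divisors: 1, 2, 53, 106.
Check each in increasing order: 104^1 ≡ 104;  104^2 ≡ 9;  104^53 ≡ 106;  104^106 ≡ 1.
Smallest exponent giving 1 is 106.

106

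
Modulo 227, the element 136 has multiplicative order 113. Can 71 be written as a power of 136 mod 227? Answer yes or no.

yes

71 ∈ ⟨136⟩ iff 71^113 ≡ 1 (mod 227), since |⟨136⟩| = 113.
71^113 mod 227 = 1.
Since 1 = 1, 71 lies in the subgroup.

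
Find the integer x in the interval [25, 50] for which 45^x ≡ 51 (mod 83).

30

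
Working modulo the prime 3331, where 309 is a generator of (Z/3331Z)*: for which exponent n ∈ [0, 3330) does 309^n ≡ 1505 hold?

Baby-step giant-step with m = ceil(sqrt(3330)) = 58.
Baby table (309^j mod 3331 for j=0..57):
  0:1  1:309  2:2213  3:962  4:799  5:397  6:2757  7:2508
  8:2180  9:758  10:1052  11:1961  12:3038  13:2731  14:1136  15:1269
  16:2394  17:264  18:1632  19:1307  20:812  21:1083  22:1547  23:1690
  24:2574  25:2588  26:252  27:1255  28:1399  29:2592  30:1488  31:114
  32:1916  33:2457  34:3076  35:1149  36:1955  37:1184  38:2777  39:2026
  40:3137  41:12  42:377  43:3239  44:1551  45:2926  46:1433  47:3105
  48:117  49:2843  50:2434  51:2631  52:215  53:3146  54:2793  55:308
  56:1904  57:2080
Giant step factor: 309^(-58) ≡ 1267 (mod 3331).
Scan 1505·1267^i mod 3331 for i = 0, 1, …:
  i=0: 1505   i=1: 1503   i=2: 2300   i=3: 2806
  i=4: 1025   i=5: 2916   i=6: 493   i=7: 1734
  i=8: 1849   i=9: 990     …   i=19: 1111
  i=20: 1955
Match at i=20, j=36: n = 20·58 + 36 = 1196.

1196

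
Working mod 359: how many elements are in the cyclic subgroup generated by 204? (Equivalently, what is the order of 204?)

179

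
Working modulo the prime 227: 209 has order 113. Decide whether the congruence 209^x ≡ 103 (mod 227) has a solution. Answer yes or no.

yes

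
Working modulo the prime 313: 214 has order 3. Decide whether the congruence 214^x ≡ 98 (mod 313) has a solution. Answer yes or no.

⟨214⟩ has order 3; its elements mod 313 are {1, 98, 214}.
98 is in this set.

yes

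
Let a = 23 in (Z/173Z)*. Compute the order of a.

43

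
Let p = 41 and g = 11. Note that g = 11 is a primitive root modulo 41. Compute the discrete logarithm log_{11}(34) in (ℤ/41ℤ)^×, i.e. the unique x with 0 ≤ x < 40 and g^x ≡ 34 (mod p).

Successive powers of 11 modulo 41:
  11^0=1  11^1=11  11^2=39  11^3=19  11^4=4  11^5=3
  11^6=33  11^7=35  11^8=16  11^9=12  11^10=9  11^11=17
  11^12=23  11^13=7  11^14=36  11^15=27  11^16=10  11^17=28
  11^18=21  11^19=26  11^20=40  11^21=30  11^22=2  11^23=22
  11^24=37  11^25=38  11^26=8  11^27=6  11^28=25  11^29=29
  11^30=32  11^31=24  11^32=18  11^33=34
So 11^33 ≡ 34 (mod 41), giving x = 33.

33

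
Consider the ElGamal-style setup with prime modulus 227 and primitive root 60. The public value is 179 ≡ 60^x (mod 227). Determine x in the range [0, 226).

Baby-step giant-step with m = ceil(sqrt(226)) = 16.
Baby table (60^j mod 227 for j=0..15):
  0:1  1:60  2:195  3:123  4:116  5:150  6:147  7:194
  8:63  9:148  10:27  11:31  12:44  13:143  14:181  15:191
Giant step factor: 60^(-16) ≡ 97 (mod 227).
Scan 179·97^i mod 227 for i = 0, 1, …:
  i=0: 179   i=1: 111   i=2: 98   i=3: 199
  i=4: 8   i=5: 95   i=6: 135   i=7: 156
  i=8: 150
Match at i=8, j=5: x = 8·16 + 5 = 133.

133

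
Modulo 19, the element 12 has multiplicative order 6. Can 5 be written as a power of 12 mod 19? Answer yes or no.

no

5 ∈ ⟨12⟩ iff 5^6 ≡ 1 (mod 19), since |⟨12⟩| = 6.
5^6 mod 19 = 7.
Since 7 ≠ 1, 5 does not lie in the subgroup.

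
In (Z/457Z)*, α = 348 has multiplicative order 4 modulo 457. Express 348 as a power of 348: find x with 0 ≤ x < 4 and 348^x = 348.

Successive powers of 348 modulo 457:
  348^0=1  348^1=348
So 348^1 ≡ 348 (mod 457), giving x = 1.

1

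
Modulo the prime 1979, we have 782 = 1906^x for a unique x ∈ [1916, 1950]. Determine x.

Compute 1906^1916 mod 1979 = 902, then multiply by 1906 repeatedly:
  1906^1916=902  1906^1917=1440  1906^1918=1746  1906^1919=1177  1906^1920=1155
  1906^1921=782
Found 782 at exponent 1921.

1921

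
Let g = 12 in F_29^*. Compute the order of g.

4

The order of 12 must divide p − 1 = 28 = 2^2 · 7.
Divisors: 1, 2, 4, 7, 14, 28.
Check each in increasing order: 12^1 ≡ 12;  12^2 ≡ 28;  12^4 ≡ 1.
Smallest exponent giving 1 is 4.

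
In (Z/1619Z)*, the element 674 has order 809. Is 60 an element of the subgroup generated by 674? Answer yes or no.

60 ∈ ⟨674⟩ iff 60^809 ≡ 1 (mod 1619), since |⟨674⟩| = 809.
60^809 mod 1619 = 1.
Since 1 = 1, 60 lies in the subgroup.

yes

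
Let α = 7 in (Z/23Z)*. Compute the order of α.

22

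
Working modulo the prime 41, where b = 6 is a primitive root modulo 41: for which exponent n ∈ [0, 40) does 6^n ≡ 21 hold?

Successive powers of 6 modulo 41:
  6^0=1  6^1=6  6^2=36  6^3=11  6^4=25  6^5=27
  6^6=39  6^7=29  6^8=10  6^9=19  6^10=32  6^11=28
  6^12=4  6^13=24  6^14=21
So 6^14 ≡ 21 (mod 41), giving n = 14.

14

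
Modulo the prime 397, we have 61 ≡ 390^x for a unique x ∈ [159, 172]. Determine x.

167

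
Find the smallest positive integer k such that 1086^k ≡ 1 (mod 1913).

239

The order of 1086 must divide p − 1 = 1912 = 2^3 · 239.
Divisors: 1, 2, 4, 8, 239, 478, 956, 1912.
Check each in increasing order: 1086^1 ≡ 1086;  1086^2 ≡ 988;  1086^4 ≡ 514;  1086^8 ≡ 202;  1086^239 ≡ 1.
Smallest exponent giving 1 is 239.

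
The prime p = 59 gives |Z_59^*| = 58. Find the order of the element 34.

The order of 34 must divide p − 1 = 58 = 2 · 29.
Divisors: 1, 2, 29, 58.
Check each in increasing order: 34^1 ≡ 34;  34^2 ≡ 35;  34^29 ≡ 58;  34^58 ≡ 1.
Smallest exponent giving 1 is 58.

58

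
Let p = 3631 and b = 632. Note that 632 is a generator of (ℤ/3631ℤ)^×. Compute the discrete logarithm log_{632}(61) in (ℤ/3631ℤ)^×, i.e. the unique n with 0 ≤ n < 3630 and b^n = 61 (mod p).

2713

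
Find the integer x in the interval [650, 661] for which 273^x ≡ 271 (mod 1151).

653

Compute 273^650 mod 1151 = 480, then multiply by 273 repeatedly:
  273^650=480  273^651=977  273^652=840  273^653=271
Found 271 at exponent 653.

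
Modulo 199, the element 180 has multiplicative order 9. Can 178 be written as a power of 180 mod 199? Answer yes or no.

⟨180⟩ has order 9; its elements mod 199 are {1, 43, 58, 92, 106, 162, 175, 178, 180}.
178 is in this set.

yes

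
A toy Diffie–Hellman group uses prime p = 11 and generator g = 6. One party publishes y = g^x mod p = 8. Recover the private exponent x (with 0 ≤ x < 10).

7

Successive powers of 6 modulo 11:
  6^0=1  6^1=6  6^2=3  6^3=7  6^4=9  6^5=10
  6^6=5  6^7=8
So 6^7 ≡ 8 (mod 11), giving x = 7.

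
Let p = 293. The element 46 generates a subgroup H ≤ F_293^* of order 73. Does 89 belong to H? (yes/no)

89 ∈ ⟨46⟩ iff 89^73 ≡ 1 (mod 293), since |⟨46⟩| = 73.
89^73 mod 293 = 138.
Since 138 ≠ 1, 89 does not lie in the subgroup.

no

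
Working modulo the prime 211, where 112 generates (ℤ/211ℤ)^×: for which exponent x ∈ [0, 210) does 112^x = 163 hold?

4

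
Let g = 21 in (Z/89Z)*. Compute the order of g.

The order of 21 must divide p − 1 = 88 = 2^3 · 11.
Divisors: 1, 2, 4, 8, 11, 22, 44, 88.
Check each in increasing order: 21^1 ≡ 21;  21^2 ≡ 85;  21^4 ≡ 16;  21^8 ≡ 78;  21^11 ≡ 34;  21^22 ≡ 88;  21^44 ≡ 1.
Smallest exponent giving 1 is 44.

44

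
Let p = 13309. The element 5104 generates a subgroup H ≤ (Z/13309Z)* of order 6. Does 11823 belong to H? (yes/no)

no

11823 ∈ ⟨5104⟩ iff 11823^6 ≡ 1 (mod 13309), since |⟨5104⟩| = 6.
11823^6 mod 13309 = 13184.
Since 13184 ≠ 1, 11823 does not lie in the subgroup.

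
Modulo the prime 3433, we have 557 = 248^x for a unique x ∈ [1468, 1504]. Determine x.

1487

Compute 248^1468 mod 3433 = 1145, then multiply by 248 repeatedly:
  248^1468=1145  248^1469=2454  248^1470=951  248^1471=2404  248^1472=2283
  248^1473=3172  248^1474=499  248^1475=164  248^1476=2909  248^1477=502
  248^1478=908  248^1479=2039  248^1480=1021  248^1481=2599  248^1482=2581
  248^1483=1550  248^1484=3337  248^1485=223  248^1486=376  248^1487=557
Found 557 at exponent 1487.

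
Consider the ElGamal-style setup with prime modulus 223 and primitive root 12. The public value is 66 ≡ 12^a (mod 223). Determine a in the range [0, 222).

42

Baby-step giant-step with m = ceil(sqrt(222)) = 15.
Baby table (12^j mod 223 for j=0..14):
  0:1  1:12  2:144  3:167  4:220  5:187  6:14  7:168
  8:9  9:108  10:181  11:165  12:196  13:122  14:126
Giant step factor: 12^(-15) ≡ 91 (mod 223).
Scan 66·91^i mod 223 for i = 0, 1, …:
  i=0: 66   i=1: 208   i=2: 196
Match at i=2, j=12: a = 2·15 + 12 = 42.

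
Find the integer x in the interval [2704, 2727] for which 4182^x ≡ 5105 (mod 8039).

2727

Compute 4182^2704 mod 8039 = 4666, then multiply by 4182 repeatedly:
  4182^2704=4666  4182^2705=2559  4182^2706=1829  4182^2707=3789  4182^2708=729
  4182^2709=1897  4182^2710=6800  4182^2711=3657  4182^2712=3396  4182^2713=5198
  4182^2714=580  4182^2715=5821  4182^2716=1330  4182^2717=7111  4182^2718=1941
  4182^2719=5911  4182^2720=7916  4182^2721=110  4182^2722=1797  4182^2723=6628
  4182^2724=7863  4182^2725=3556  4182^2726=7081  4182^2727=5105
Found 5105 at exponent 2727.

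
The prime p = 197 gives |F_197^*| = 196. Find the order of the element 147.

196

The order of 147 must divide p − 1 = 196 = 2^2 · 7^2.
Divisors: 1, 2, 4, 7, 14, 28, 49, 98, 196.
Check each in increasing order: 147^1 ≡ 147;  147^2 ≡ 136;  147^4 ≡ 175;  147^7 ≡ 77;  147^14 ≡ 19;  147^28 ≡ 164;  147^49 ≡ 183;  147^98 ≡ 196;  147^196 ≡ 1.
Smallest exponent giving 1 is 196.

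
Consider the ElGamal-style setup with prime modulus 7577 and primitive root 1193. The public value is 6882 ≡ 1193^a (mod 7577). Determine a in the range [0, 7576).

11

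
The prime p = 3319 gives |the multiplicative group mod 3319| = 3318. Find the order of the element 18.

1659

The order of 18 must divide p − 1 = 3318 = 2 · 3 · 7 · 79.
Divisors: 1, 2, 3, 6, 7, 14, 21, 42, 79, 158, 237, 474, 553, 1106, 1659, 3318.
Check each in increasing order: 18^1 ≡ 18;  18^2 ≡ 324;  18^3 ≡ 2513;  18^6 ≡ 2431;  18^7 ≡ 611;  18^14 ≡ 1593;  18^21 ≡ 856;  18^42 ≡ 2556;  18^79 ≡ 1408;  18^158 ≡ 1021;  18^237 ≡ 441;  18^474 ≡ 1979;  18^553 ≡ 1791;  18^1106 ≡ 1527;  18^1659 ≡ 1.
Smallest exponent giving 1 is 1659.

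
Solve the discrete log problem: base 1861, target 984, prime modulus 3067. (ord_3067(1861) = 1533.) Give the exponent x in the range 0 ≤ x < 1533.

Baby-step giant-step with m = ceil(sqrt(1533)) = 40.
Baby table (1861^j mod 3067 for j=0..39):
  0:1  1:1861  2:678  3:1221  4:2701  5:2815  6:279  7:896
  8:2075  9:222  10:2164  11:233  12:1166  13:1557  14:2329  15:598
  16:2624  17:600  18:212  19:1956  20:2654  21:1224  22:2150  23:1782
  24:875  25:2865  26:1319  27:1059  28:1785  29:324  30:1832  31:1915
  32:3028  33:1029  34:1161  35:1453  36:2006  37:627  38:1387  39:1860
Giant step factor: 1861^(-40) ≡ 2997 (mod 3067).
Scan 984·2997^i mod 3067 for i = 0, 1, …:
  i=0: 984   i=1: 1661   i=2: 276   i=3: 2149
  i=4: 2920   i=5: 1089   i=6: 445   i=7: 2587
  i=8: 2930   i=9: 389     …   i=20: 531
  i=21: 2701
Match at i=21, j=4: x = 21·40 + 4 = 844.

844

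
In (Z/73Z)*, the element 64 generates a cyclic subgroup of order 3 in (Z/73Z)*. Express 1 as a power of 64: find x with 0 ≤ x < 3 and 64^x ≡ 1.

0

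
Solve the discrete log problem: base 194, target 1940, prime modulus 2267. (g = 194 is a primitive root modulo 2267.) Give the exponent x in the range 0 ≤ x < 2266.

1169

Baby-step giant-step with m = ceil(sqrt(2266)) = 48.
Baby table (194^j mod 2267 for j=0..47):
  0:1  1:194  2:1364  3:1644  4:1556  5:353  6:472  7:888
  8:2247  9:654  10:2191  11:1125  12:618  13:2008  14:1895  15:376
  16:400  17:522  18:1520  19:170  20:1242  21:646  22:639  23:1548
  24:1068  25:895  26:1338  27:1134  28:97  29:682  30:822  31:778
  32:1310  33:236  34:444  35:2257  36:327  37:2229  38:1696  39:309
  40:1004  41:2081  42:188  43:200  44:261  45:760  46:85  47:621
Giant step factor: 194^(-48) ≡ 1888 (mod 2267).
Scan 1940·1888^i mod 2267 for i = 0, 1, …:
  i=0: 1940   i=1: 1515   i=2: 1633   i=3: 2251
  i=4: 1530   i=5: 482   i=6: 949   i=7: 782
  i=8: 599   i=9: 1946     …   i=23: 848
  i=24: 522
Match at i=24, j=17: x = 24·48 + 17 = 1169.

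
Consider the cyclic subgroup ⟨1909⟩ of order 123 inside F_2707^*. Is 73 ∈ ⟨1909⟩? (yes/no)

yes

73 ∈ ⟨1909⟩ iff 73^123 ≡ 1 (mod 2707), since |⟨1909⟩| = 123.
73^123 mod 2707 = 1.
Since 1 = 1, 73 lies in the subgroup.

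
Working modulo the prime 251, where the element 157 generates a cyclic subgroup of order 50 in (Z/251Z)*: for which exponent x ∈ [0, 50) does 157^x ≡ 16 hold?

32

Baby-step giant-step with m = ceil(sqrt(50)) = 8.
Baby table (157^j mod 251 for j=0..7):
  0:1  1:157  2:51  3:226  4:91  5:231  6:123  7:235
Giant step factor: 157^(-8) ≡ 125 (mod 251).
Scan 16·125^i mod 251 for i = 0, 1, …:
  i=0: 16   i=1: 243   i=2: 4   i=3: 249
  i=4: 1
Match at i=4, j=0: x = 4·8 + 0 = 32.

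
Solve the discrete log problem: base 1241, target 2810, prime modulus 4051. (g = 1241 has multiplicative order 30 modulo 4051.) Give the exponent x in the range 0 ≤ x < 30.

Successive powers of 1241 modulo 4051:
  1241^0=1  1241^1=1241  1241^2=701  1241^3=3027  1241^4=1230  1241^5=3254
  1241^6=3418  1241^7=341  1241^8=1877  1241^9=32  1241^10=3253  1241^11=2177
  1241^12=3691  1241^13=2901  1241^14=2853  1241^15=4050  1241^16=2810
So 1241^16 ≡ 2810 (mod 4051), giving x = 16.

16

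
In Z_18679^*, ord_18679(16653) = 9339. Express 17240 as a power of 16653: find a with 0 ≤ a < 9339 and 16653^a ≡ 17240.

Baby-step giant-step with m = ceil(sqrt(9339)) = 97.
Baby table (16653^j mod 18679 for j=0..96):
  0:1  1:16653  2:13975  3:4014  4:11680  5:2613  6:10898  7:17909
  8:9663  9:17033  10:9934  11:9678  12:5322  13:14090  14:13851  15:12411
  16:15927  17:9210  18:861  19:11440  20:3199  21:439  22:7178  23:8313
  24:6320  25:9474  26:7688  27:2398  28:16871  29:1924  30:5887  31:8819
  32:8509  33:1483  34:2761  35:9914  36:12840  37:6007  38:8526  39:4399
  40:16188  41:3436  42:5931  43:13070  44:7002  45:9988  46:12348  47:12812
  48:6698  49:9485  50:4081  51:6691  52:4988  53:18330  54:15951  55:16623
  56:39  57:14381  58:3334  59:7114  60:7224  61:8512  62:14084  63:7328
  64:3277  65:10522  66:13846  67:3862  68:2089  69:7819  70:17177  71:17054
  72:4746  73:4289  74:14900  75:16543  76:12687  77:17121  78:18436  79:6664
  80:3653  81:14585  82:968  83:127  84:4204  85:320  86:5445  87:7719
  88:14308  89:1800  90:14284  91:13066  92:15106  93:10125  94:14971  95:3450
  96:14925
Giant step factor: 16653^(-97) ≡ 18024 (mod 18679).
Scan 17240·18024^i mod 18679 for i = 0, 1, …:
  i=0: 17240   i=1: 8595   i=2: 11333   i=3: 11127
  i=4: 15304   i=5: 6503   i=6: 18026   i=7: 16777
  i=8: 12996   i=9: 5244     …   i=42: 11341
  i=43: 5887
Match at i=43, j=30: a = 43·97 + 30 = 4201.

4201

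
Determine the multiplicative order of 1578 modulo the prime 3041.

The order of 1578 must divide p − 1 = 3040 = 2^5 · 5 · 19.
Divisors: 1, 2, 4, 5, 8, 10, 16, 19, 20, 32, 38, 40, 76, 80, 95, 152, 160, 190, 304, 380, 608, 760, 1520, 3040.
Check each in increasing order: 1578^1 ≡ 1578;  1578^2 ≡ 2546;  1578^4 ≡ 1745;  1578^5 ≡ 1505;  1578^8 ≡ 984;  1578^10 ≡ 2521;  1578^16 ≡ 1218;  1578^19 ≡ 75;  1578^20 ≡ 2792;  1578^32 ≡ 2557;  1578^38 ≡ 2584;  1578^40 ≡ 1181;  1578^76 ≡ 2061;  1578^80 ≡ 1983;  1578^95 ≡ 2525;  1578^152 ≡ 2485;  1578^160 ≡ 276;  1578^190 ≡ 1689;  1578^304 ≡ 1995;  1578^380 ≡ 263;  1578^608 ≡ 2397;  1578^760 ≡ 2267;  1578^1520 ≡ 3040;  1578^3040 ≡ 1.
Smallest exponent giving 1 is 3040.

3040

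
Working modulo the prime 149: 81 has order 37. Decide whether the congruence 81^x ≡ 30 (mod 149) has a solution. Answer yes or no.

yes

30 ∈ ⟨81⟩ iff 30^37 ≡ 1 (mod 149), since |⟨81⟩| = 37.
30^37 mod 149 = 1.
Since 1 = 1, 30 lies in the subgroup.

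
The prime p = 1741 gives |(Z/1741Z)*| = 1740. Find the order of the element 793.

60

The order of 793 must divide p − 1 = 1740 = 2^2 · 3 · 5 · 29.
Divisors: 1, 2, 3, 4, 5, 6, 10, 12, 15, 20, 29, 30, 58, 60, 87, 116, 145, 174, 290, 348, 435, 580, 870, 1740.
Check each in increasing order: 793^1 ≡ 793;  793^2 ≡ 348;  793^3 ≡ 886;  793^4 ≡ 975;  793^5 ≡ 171;  793^6 ≡ 1546;  793^10 ≡ 1385;  793^12 ≡ 1464;  793^15 ≡ 59;  793^20 ≡ 1384;  793^29 ≡ 483;  793^30 ≡ 1740;  793^58 ≡ 1736;  793^60 ≡ 1.
Smallest exponent giving 1 is 60.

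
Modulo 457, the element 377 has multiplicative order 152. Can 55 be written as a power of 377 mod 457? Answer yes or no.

55 ∈ ⟨377⟩ iff 55^152 ≡ 1 (mod 457), since |⟨377⟩| = 152.
55^152 mod 457 = 1.
Since 1 = 1, 55 lies in the subgroup.

yes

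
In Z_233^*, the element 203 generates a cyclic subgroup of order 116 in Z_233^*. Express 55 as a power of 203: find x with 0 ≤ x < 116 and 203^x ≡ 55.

Baby-step giant-step with m = ceil(sqrt(116)) = 11.
Baby table (203^j mod 233 for j=0..10):
  0:1  1:203  2:201  3:28  4:92  5:36  6:85  7:13
  8:76  9:50  10:131
Giant step factor: 203^(-11) ≡ 218 (mod 233).
Scan 55·218^i mod 233 for i = 0, 1, …:
  i=0: 55   i=1: 107   i=2: 26   i=3: 76
Match at i=3, j=8: x = 3·11 + 8 = 41.

41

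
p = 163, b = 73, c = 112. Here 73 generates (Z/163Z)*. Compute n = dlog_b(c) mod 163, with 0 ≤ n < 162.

133

Baby-step giant-step with m = ceil(sqrt(162)) = 13.
Baby table (73^j mod 163 for j=0..12):
  0:1  1:73  2:113  3:99  4:55  5:103  6:21  7:66
  8:91  9:123  10:14  11:44  12:115
Giant step factor: 73^(-13) ≡ 2 (mod 163).
Scan 112·2^i mod 163 for i = 0, 1, …:
  i=0: 112   i=1: 61   i=2: 122   i=3: 81
  i=4: 162   i=5: 161   i=6: 159   i=7: 155
  i=8: 147   i=9: 131   i=10: 99
Match at i=10, j=3: n = 10·13 + 3 = 133.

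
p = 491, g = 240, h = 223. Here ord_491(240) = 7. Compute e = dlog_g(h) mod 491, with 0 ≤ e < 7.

Successive powers of 240 modulo 491:
  240^0=1  240^1=240  240^2=153  240^3=386  240^4=332  240^5=138
  240^6=223
So 240^6 ≡ 223 (mod 491), giving e = 6.

6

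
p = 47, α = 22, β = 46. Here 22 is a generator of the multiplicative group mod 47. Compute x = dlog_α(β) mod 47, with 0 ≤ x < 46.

Successive powers of 22 modulo 47:
  22^0=1  22^1=22  22^2=14  22^3=26  22^4=8  22^5=35
  22^6=18  22^7=20  22^8=17  22^9=45  22^10=3  22^11=19
  22^12=42  22^13=31  22^14=24  22^15=11  22^16=7  22^17=13
  22^18=4  22^19=41  22^20=9  22^21=10  22^22=32  22^23=46
So 22^23 ≡ 46 (mod 47), giving x = 23.

23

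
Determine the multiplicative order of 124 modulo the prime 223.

111

The order of 124 must divide p − 1 = 222 = 2 · 3 · 37.
Divisors: 1, 2, 3, 6, 37, 74, 111, 222.
Check each in increasing order: 124^1 ≡ 124;  124^2 ≡ 212;  124^3 ≡ 197;  124^6 ≡ 7;  124^37 ≡ 39;  124^74 ≡ 183;  124^111 ≡ 1.
Smallest exponent giving 1 is 111.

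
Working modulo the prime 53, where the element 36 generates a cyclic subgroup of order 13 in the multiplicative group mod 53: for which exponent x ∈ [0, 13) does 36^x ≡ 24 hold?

2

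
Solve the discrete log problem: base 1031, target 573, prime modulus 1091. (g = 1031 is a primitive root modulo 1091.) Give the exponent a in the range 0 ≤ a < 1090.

671

Baby-step giant-step with m = ceil(sqrt(1090)) = 34.
Baby table (1031^j mod 1091 for j=0..33):
  0:1  1:1031  2:327  3:18  4:11  5:431  6:324  7:198
  8:121  9:377  10:291  11:1087  12:240  13:874  14:1019  15:1047
  16:458  17:886  18:299  19:607  20:674  21:1018  22:16  23:131
  24:868  25:288  26:176  27:350  28:820  29:986  30:845  31:577
  32:292  33:1027
Giant step factor: 1031^(-34) ≡ 406 (mod 1091).
Scan 573·406^i mod 1091 for i = 0, 1, …:
  i=0: 573   i=1: 255   i=2: 976   i=3: 223
  i=4: 1076   i=5: 456   i=6: 757   i=7: 771
  i=8: 1000   i=9: 148     …   i=18: 737
  i=19: 288
Match at i=19, j=25: a = 19·34 + 25 = 671.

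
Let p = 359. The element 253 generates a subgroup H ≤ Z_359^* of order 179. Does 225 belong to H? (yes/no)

yes

225 ∈ ⟨253⟩ iff 225^179 ≡ 1 (mod 359), since |⟨253⟩| = 179.
225^179 mod 359 = 1.
Since 1 = 1, 225 lies in the subgroup.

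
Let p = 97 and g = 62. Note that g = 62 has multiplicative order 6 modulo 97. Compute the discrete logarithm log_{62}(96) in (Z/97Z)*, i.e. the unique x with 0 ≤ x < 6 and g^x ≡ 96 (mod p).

3

Successive powers of 62 modulo 97:
  62^0=1  62^1=62  62^2=61  62^3=96
So 62^3 ≡ 96 (mod 97), giving x = 3.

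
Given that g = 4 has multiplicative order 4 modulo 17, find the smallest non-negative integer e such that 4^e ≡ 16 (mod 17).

2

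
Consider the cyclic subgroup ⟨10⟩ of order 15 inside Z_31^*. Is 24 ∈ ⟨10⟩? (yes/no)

no

24 ∈ ⟨10⟩ iff 24^15 ≡ 1 (mod 31), since |⟨10⟩| = 15.
24^15 mod 31 = 30.
Since 30 ≠ 1, 24 does not lie in the subgroup.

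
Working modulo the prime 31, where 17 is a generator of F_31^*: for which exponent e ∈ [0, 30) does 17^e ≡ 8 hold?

6

Successive powers of 17 modulo 31:
  17^0=1  17^1=17  17^2=10  17^3=15  17^4=7  17^5=26
  17^6=8
So 17^6 ≡ 8 (mod 31), giving e = 6.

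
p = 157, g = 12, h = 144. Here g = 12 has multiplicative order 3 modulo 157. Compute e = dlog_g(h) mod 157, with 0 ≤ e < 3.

2

Successive powers of 12 modulo 157:
  12^0=1  12^1=12  12^2=144
So 12^2 ≡ 144 (mod 157), giving e = 2.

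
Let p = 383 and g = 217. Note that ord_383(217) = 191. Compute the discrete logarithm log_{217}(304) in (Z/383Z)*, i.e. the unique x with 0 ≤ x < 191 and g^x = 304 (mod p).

164

Baby-step giant-step with m = ceil(sqrt(191)) = 14.
Baby table (217^j mod 383 for j=0..13):
  0:1  1:217  2:363  3:256  4:17  5:242  6:43  7:139
  8:289  9:284  10:348  11:65  12:317  13:232
Giant step factor: 217^(-14) ≡ 56 (mod 383).
Scan 304·56^i mod 383 for i = 0, 1, …:
  i=0: 304   i=1: 172   i=2: 57   i=3: 128
  i=4: 274   i=5: 24   i=6: 195   i=7: 196
  i=8: 252   i=9: 324   i=10: 143   i=11: 348
Match at i=11, j=10: x = 11·14 + 10 = 164.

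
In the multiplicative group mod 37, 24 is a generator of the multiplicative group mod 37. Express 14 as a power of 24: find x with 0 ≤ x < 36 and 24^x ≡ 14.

21

Successive powers of 24 modulo 37:
  24^0=1  24^1=24  24^2=21  24^3=23  24^4=34  24^5=2
  24^6=11  24^7=5  24^8=9  24^9=31  24^10=4  24^11=22
  24^12=10  24^13=18  24^14=25  24^15=8  24^16=7  24^17=20
  24^18=36  24^19=13  24^20=16  24^21=14
So 24^21 ≡ 14 (mod 37), giving x = 21.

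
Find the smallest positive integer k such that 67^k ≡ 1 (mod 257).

The order of 67 must divide p − 1 = 256 = 2^8.
Divisors: 1, 2, 4, 8, 16, 32, 64, 128, 256.
Check each in increasing order: 67^1 ≡ 67;  67^2 ≡ 120;  67^4 ≡ 8;  67^8 ≡ 64;  67^16 ≡ 241;  67^32 ≡ 256;  67^64 ≡ 1.
Smallest exponent giving 1 is 64.

64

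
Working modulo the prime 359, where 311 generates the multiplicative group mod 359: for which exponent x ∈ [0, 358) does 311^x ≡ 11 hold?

Baby-step giant-step with m = ceil(sqrt(358)) = 19.
Baby table (311^j mod 359 for j=0..18):
  0:1  1:311  2:150  3:339  4:242  5:231  6:41  7:186
  8:47  9:257  10:229  11:137  12:245  13:87  14:132  15:126
  16:55  17:232  18:352
Giant step factor: 311^(-19) ≡ 78 (mod 359).
Scan 11·78^i mod 359 for i = 0, 1, …:
  i=0: 11   i=1: 140   i=2: 150
Match at i=2, j=2: x = 2·19 + 2 = 40.

40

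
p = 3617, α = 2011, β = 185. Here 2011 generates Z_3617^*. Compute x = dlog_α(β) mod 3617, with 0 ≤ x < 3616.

1649

Baby-step giant-step with m = ceil(sqrt(3616)) = 61.
Baby table (2011^j mod 3617 for j=0..60):
  0:1  1:2011  2:315  3:490  4:1566  5:2436  6:1378  7:536
  8:30  9:2458  10:2216  11:232  12:3576  13:740  14:1553  15:1612
  16:900  17:1400  18:1374  19:3343  20:2387  21:498  22:3186  23:1339
  24:1681  25:2213  26:1433  27:2631  28:2887  29:472  30:1538  31:383
  32:3409  33:1284  34:3203  35:2973  36:3419  37:3309  38:2736  39:639
  40:994  41:2350  42:2048  43:2382  44:1294  45:1611  46:2506  47:1085
  48:884  49:1777  50:3568  51:2737  52:2650  53:1309  54:2840  55:3614
  56:1201  57:2672  58:2147  59:2536  60:3543
Giant step factor: 2011^(-61) ≡ 1805 (mod 3617).
Scan 185·1805^i mod 3617 for i = 0, 1, …:
  i=0: 185   i=1: 1161   i=2: 1362   i=3: 2467
  i=4: 408   i=5: 2189   i=6: 1381   i=7: 592
  i=8: 1545   i=9: 18     …   i=26: 3527
  i=27: 315
Match at i=27, j=2: x = 27·61 + 2 = 1649.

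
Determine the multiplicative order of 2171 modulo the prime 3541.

590

The order of 2171 must divide p − 1 = 3540 = 2^2 · 3 · 5 · 59.
Divisors: 1, 2, 3, 4, 5, 6, 10, 12, 15, 20, 30, 59, 60, 118, 177, 236, 295, 354, 590, 708, 885, 1180, 1770, 3540.
Check each in increasing order: 2171^1 ≡ 2171;  2171^2 ≡ 170;  2171^3 ≡ 806;  2171^4 ≡ 572;  2171^5 ≡ 2462;  2171^6 ≡ 1633;  2171^10 ≡ 2793;  2171^12 ≡ 316;  2171^15 ≡ 3285;  2171^20 ≡ 26;  2171^30 ≡ 1798;  2171^59 ≡ 623;  2171^60 ≡ 3412;  2171^118 ≡ 2160;  2171^177 ≡ 100;  2171^236 ≡ 2103;  2171^295 ≡ 3540;  2171^354 ≡ 2918;  2171^590 ≡ 1.
Smallest exponent giving 1 is 590.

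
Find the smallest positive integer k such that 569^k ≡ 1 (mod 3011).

The order of 569 must divide p − 1 = 3010 = 2 · 5 · 7 · 43.
Divisors: 1, 2, 5, 7, 10, 14, 35, 43, 70, 86, 215, 301, 430, 602, 1505, 3010.
Check each in increasing order: 569^1 ≡ 569;  569^2 ≡ 1584;  569^5 ≡ 2269;  569^7 ≡ 1973;  569^10 ≡ 2562;  569^14 ≡ 2517;  569^35 ≡ 40;  569^43 ≡ 2437;  569^70 ≡ 1600;  569^86 ≡ 1277;  569^215 ≡ 157;  569^301 ≡ 1763;  569^430 ≡ 561;  569^602 ≡ 817;  569^1505 ≡ 3010;  569^3010 ≡ 1.
Smallest exponent giving 1 is 3010.

3010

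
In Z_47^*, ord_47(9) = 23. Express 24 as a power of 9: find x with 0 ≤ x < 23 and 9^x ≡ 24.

3

Successive powers of 9 modulo 47:
  9^0=1  9^1=9  9^2=34  9^3=24
So 9^3 ≡ 24 (mod 47), giving x = 3.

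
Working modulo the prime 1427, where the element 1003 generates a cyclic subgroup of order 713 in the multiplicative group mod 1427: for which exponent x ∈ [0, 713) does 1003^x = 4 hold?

Baby-step giant-step with m = ceil(sqrt(713)) = 27.
Baby table (1003^j mod 1427 for j=0..26):
  0:1  1:1003  2:1401  3:1035  4:676  5:203  6:975  7:430
  8:336  9:236  10:1253  11:999  12:243  13:1139  14:817  15:353
  16:163  17:811  18:43  19:319  20:309  21:268  22:528  23:167
  24:542  25:1366  26:178
Giant step factor: 1003^(-27) ≡ 359 (mod 1427).
Scan 4·359^i mod 1427 for i = 0, 1, …:
  i=0: 4   i=1: 9   i=2: 377   i=3: 1205
  i=4: 214   i=5: 1195   i=6: 905   i=7: 966
  i=8: 33   i=9: 431   i=10: 613   i=11: 309
Match at i=11, j=20: x = 11·27 + 20 = 317.

317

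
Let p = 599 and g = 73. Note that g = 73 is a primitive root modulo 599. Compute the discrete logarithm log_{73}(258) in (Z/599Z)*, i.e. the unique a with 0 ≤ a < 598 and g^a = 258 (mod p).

Baby-step giant-step with m = ceil(sqrt(598)) = 25.
Baby table (73^j mod 599 for j=0..24):
  0:1  1:73  2:537  3:266  4:250  5:280  6:74  7:11
  8:204  9:516  10:530  11:354  12:85  13:215  14:121  15:447
  16:285  17:439  18:300  19:336  20:568  21:133  22:125  23:140
  24:37
Giant step factor: 73^(-25) ≡ 218 (mod 599).
Scan 258·218^i mod 599 for i = 0, 1, …:
  i=0: 258   i=1: 537
Match at i=1, j=2: a = 1·25 + 2 = 27.

27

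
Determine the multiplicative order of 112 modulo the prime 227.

The order of 112 must divide p − 1 = 226 = 2 · 113.
Divisors: 1, 2, 113, 226.
Check each in increasing order: 112^1 ≡ 112;  112^2 ≡ 59;  112^113 ≡ 1.
Smallest exponent giving 1 is 113.

113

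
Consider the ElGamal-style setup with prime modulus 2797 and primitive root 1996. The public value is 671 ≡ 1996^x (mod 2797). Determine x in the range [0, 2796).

1114

Baby-step giant-step with m = ceil(sqrt(2796)) = 53.
Baby table (1996^j mod 2797 for j=0..52):
  0:1  1:1996  2:1088  3:1176  4:613  5:1259  6:1258  7:2059
  8:971  9:2592  10:1979  11:720  12:2259  13:200  14:2026  15:2231
  16:252  17:2329  18:70  19:2667  20:641  21:1207  22:955  23:1423
  24:1353  25:1483  26:842  27:2432  28:1477  29:54  30:1498  31:15
  32:1970  33:2335  34:858  35:804  36:2103  37:2088  38:118  39:580
  40:2519  41:1715  42:2409  43:321  44:203  45:2420  46:2698  47:983
  48:1371  49:1050  50:847  51:1224  52:1323
Giant step factor: 1996^(-53) ≡ 2361 (mod 2797).
Scan 671·2361^i mod 2797 for i = 0, 1, …:
  i=0: 671   i=1: 1129   i=2: 28   i=3: 1777
  i=4: 2794   i=5: 1308   i=6: 300   i=7: 659
  i=8: 767   i=9: 1228     …   i=20: 1766
  i=21: 1996
Match at i=21, j=1: x = 21·53 + 1 = 1114.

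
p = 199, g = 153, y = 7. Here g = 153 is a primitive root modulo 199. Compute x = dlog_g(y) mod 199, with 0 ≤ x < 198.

74

Baby-step giant-step with m = ceil(sqrt(198)) = 15.
Baby table (153^j mod 199 for j=0..14):
  0:1  1:153  2:126  3:174  4:155  5:34  6:28  7:105
  8:145  9:96  10:161  11:156  12:187  13:154  14:80
Giant step factor: 153^(-15) ≡ 67 (mod 199).
Scan 7·67^i mod 199 for i = 0, 1, …:
  i=0: 7   i=1: 71   i=2: 180   i=3: 120
  i=4: 80
Match at i=4, j=14: x = 4·15 + 14 = 74.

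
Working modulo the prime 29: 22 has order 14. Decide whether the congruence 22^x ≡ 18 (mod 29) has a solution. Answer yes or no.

no

⟨22⟩ has order 14; its elements mod 29 are {1, 4, 5, 6, 7, 9, 13, 16, 20, 22, 23, 24, 25, 28}.
18 is not in this set.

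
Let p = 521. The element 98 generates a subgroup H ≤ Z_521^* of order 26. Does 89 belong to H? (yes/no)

89 ∈ ⟨98⟩ iff 89^26 ≡ 1 (mod 521), since |⟨98⟩| = 26.
89^26 mod 521 = 286.
Since 286 ≠ 1, 89 does not lie in the subgroup.

no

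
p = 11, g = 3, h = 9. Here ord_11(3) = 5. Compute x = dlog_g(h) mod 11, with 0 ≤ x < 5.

2

Successive powers of 3 modulo 11:
  3^0=1  3^1=3  3^2=9
So 3^2 ≡ 9 (mod 11), giving x = 2.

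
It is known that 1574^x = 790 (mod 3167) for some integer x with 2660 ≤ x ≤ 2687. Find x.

Compute 1574^2660 mod 3167 = 2662, then multiply by 1574 repeatedly:
  1574^2660=2662  1574^2661=47  1574^2662=1137  1574^2663=283  1574^2664=2062
  1574^2665=2580  1574^2666=826  1574^2667=1654  1574^2668=122  1574^2669=2008
  1574^2670=3093  1574^2671=703  1574^2672=1239  1574^2673=2481  1574^2674=183
  1574^2675=3012  1574^2676=3056  1574^2677=2638  1574^2678=275  1574^2679=2138
  1574^2680=1858  1574^2681=1351  1574^2682=1417  1574^2683=790
Found 790 at exponent 2683.

2683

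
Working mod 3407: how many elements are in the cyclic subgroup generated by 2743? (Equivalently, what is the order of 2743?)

1703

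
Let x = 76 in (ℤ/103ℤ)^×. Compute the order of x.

The order of 76 must divide p − 1 = 102 = 2 · 3 · 17.
Divisors: 1, 2, 3, 6, 17, 34, 51, 102.
Check each in increasing order: 76^1 ≡ 76;  76^2 ≡ 8;  76^3 ≡ 93;  76^6 ≡ 100;  76^17 ≡ 1.
Smallest exponent giving 1 is 17.

17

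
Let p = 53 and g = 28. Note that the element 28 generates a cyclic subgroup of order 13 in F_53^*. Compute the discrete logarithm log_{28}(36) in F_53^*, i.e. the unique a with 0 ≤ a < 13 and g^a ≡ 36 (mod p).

12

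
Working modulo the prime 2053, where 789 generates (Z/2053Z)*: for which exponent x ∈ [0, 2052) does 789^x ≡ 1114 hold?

Baby-step giant-step with m = ceil(sqrt(2052)) = 46.
Baby table (789^j mod 2053 for j=0..45):
  0:1  1:789  2:462  3:1137  4:1985  5:1779  6:1432  7:698
  8:518  9:155  10:1168  11:1808  12:1730  13:1778  14:643  15:236
  16:1434  17:223  18:1442  19:376  20:1032  21:1260  22:488  23:1121
  24:1679  25:546  26:1717  27:1786  28:796  29:1879  30:265  31:1732
  32:1303  33:1567  34:457  35:1298  36:1728  37:200  38:1772  39:15
  40:1570  41:771  42:631  43:1033  44:2049  45:950
Giant step factor: 789^(-46) ≡ 681 (mod 2053).
Scan 1114·681^i mod 2053 for i = 0, 1, …:
  i=0: 1114   i=1: 1077   i=2: 516   i=3: 333
  i=4: 943   i=5: 1647   i=6: 669   i=7: 1876
  i=8: 590   i=9: 1455   i=10: 1309   i=11: 427
  i=12: 1314   i=13: 1779
Match at i=13, j=5: x = 13·46 + 5 = 603.

603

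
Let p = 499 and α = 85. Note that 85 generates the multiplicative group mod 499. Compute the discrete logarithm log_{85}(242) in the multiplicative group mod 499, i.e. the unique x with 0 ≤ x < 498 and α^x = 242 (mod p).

53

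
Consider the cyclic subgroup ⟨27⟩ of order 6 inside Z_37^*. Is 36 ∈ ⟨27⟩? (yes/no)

⟨27⟩ has order 6; its elements mod 37 are {1, 10, 11, 26, 27, 36}.
36 is in this set.

yes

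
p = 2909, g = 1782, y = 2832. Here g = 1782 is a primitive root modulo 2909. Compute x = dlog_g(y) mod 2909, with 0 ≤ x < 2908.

2836

Baby-step giant-step with m = ceil(sqrt(2908)) = 54.
Baby table (1782^j mod 2909 for j=0..53):
  0:1  1:1782  2:1805  3:2065  4:2854  5:896  6:2540  7:2785
  8:116  9:173  10:2841  11:1002  12:2347  13:2121  14:831  15:161
  16:1820  17:2614  18:839  19:2781  20:1715  21:1680  22:399  23:1222
  24:1672  25:688  26:1327  27:2606  28:1128  29:2886  30:2649  31:2120
  32:1958  33:1265  34:2664  35:2669  36:2852  37:241  38:1839  39:1564
  40:226  41:1290  42:670  43:1250  44:2115  45:1775  46:967  47:1066
  48:35  49:1281  50:2086  51:2459  52:984  53:2270
Giant step factor: 1782^(-54) ≡ 2304 (mod 2909).
Scan 2832·2304^i mod 2909 for i = 0, 1, …:
  i=0: 2832   i=1: 41   i=2: 1376   i=3: 2403
  i=4: 685   i=5: 1562   i=6: 415   i=7: 2008
  i=8: 1122   i=9: 1896     …   i=51: 152
  i=52: 1128
Match at i=52, j=28: x = 52·54 + 28 = 2836.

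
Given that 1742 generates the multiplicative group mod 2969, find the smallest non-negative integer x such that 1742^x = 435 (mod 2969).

2698

Baby-step giant-step with m = ceil(sqrt(2968)) = 55.
Baby table (1742^j mod 2969 for j=0..54):
  0:1  1:1742  2:246  3:996  4:1136  5:1558  6:370  7:267
  8:1950  9:364  10:1691  11:474  12:326  13:813  14:33  15:1075
  16:2180  17:209  18:1860  19:941  20:334  21:2873  22:2001  23:136
  24:2361  25:797  26:1851  27:108  28:1089  29:2816  30:684  31:959
  32:2000  33:1363  34:2115  35:2770  36:715  37:1519  38:719  39:2549
  40:1703  41:595  42:309  43:889  44:1789  45:1957  46:682  47:444
  48:1508  49:2340  50:2812  51:2623  52:2944  53:985  54:2757
Giant step factor: 1742^(-55) ≡ 75 (mod 2969).
Scan 435·75^i mod 2969 for i = 0, 1, …:
  i=0: 435   i=1: 2935   i=2: 419   i=3: 1735
  i=4: 2458   i=5: 272   i=6: 2586   i=7: 965
  i=8: 1119   i=9: 793     …   i=48: 2626
  i=49: 996
Match at i=49, j=3: x = 49·55 + 3 = 2698.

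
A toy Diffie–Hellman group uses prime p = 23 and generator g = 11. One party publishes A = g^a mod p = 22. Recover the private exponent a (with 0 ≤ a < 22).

11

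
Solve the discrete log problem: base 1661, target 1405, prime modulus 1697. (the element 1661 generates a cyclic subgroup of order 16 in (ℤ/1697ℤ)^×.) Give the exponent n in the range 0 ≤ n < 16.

6

Successive powers of 1661 modulo 1697:
  1661^0=1  1661^1=1661  1661^2=1296  1661^3=860  1661^4=1283  1661^5=1328
  1661^6=1405
So 1661^6 ≡ 1405 (mod 1697), giving n = 6.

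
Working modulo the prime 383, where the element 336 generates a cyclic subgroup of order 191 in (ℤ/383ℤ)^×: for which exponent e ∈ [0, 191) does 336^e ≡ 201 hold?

Successive powers of 336 modulo 383:
  336^0=1  336^1=336  336^2=294  336^3=353  336^4=261  336^5=372
  336^6=134  336^7=213  336^8=330  336^9=193  336^10=121  336^11=58
  336^12=338  336^13=200  336^14=175  336^15=201
So 336^15 ≡ 201 (mod 383), giving e = 15.

15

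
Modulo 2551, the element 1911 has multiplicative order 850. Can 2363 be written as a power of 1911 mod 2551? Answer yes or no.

2363 ∈ ⟨1911⟩ iff 2363^850 ≡ 1 (mod 2551), since |⟨1911⟩| = 850.
2363^850 mod 2551 = 1.
Since 1 = 1, 2363 lies in the subgroup.

yes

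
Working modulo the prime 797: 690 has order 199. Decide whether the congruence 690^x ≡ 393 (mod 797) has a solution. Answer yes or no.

no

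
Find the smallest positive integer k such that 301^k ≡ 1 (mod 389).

388

The order of 301 must divide p − 1 = 388 = 2^2 · 97.
Divisors: 1, 2, 4, 97, 194, 388.
Check each in increasing order: 301^1 ≡ 301;  301^2 ≡ 353;  301^4 ≡ 129;  301^97 ≡ 115;  301^194 ≡ 388;  301^388 ≡ 1.
Smallest exponent giving 1 is 388.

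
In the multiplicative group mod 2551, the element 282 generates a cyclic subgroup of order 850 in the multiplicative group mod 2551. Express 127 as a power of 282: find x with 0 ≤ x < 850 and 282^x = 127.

75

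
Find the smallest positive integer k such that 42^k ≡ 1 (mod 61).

The order of 42 must divide p − 1 = 60 = 2^2 · 3 · 5.
Divisors: 1, 2, 3, 4, 5, 6, 10, 12, 15, 20, 30, 60.
Check each in increasing order: 42^1 ≡ 42;  42^2 ≡ 56;  42^3 ≡ 34;  42^4 ≡ 25;  42^5 ≡ 13;  42^6 ≡ 58;  42^10 ≡ 47;  42^12 ≡ 9;  42^15 ≡ 1.
Smallest exponent giving 1 is 15.

15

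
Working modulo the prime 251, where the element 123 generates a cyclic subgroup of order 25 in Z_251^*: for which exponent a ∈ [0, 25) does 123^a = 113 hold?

20

Successive powers of 123 modulo 251:
  123^0=1  123^1=123  123^2=69  123^3=204  123^4=243  123^5=20
  123^6=201  123^7=125  123^8=64  123^9=91  123^10=149  123^11=4
  123^12=241  123^13=25  123^14=63  123^15=219  123^16=80  123^17=51
  123^18=249  123^19=5  123^20=113
So 123^20 ≡ 113 (mod 251), giving a = 20.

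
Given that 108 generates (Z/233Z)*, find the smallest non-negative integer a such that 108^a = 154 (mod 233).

57

Baby-step giant-step with m = ceil(sqrt(232)) = 16.
Baby table (108^j mod 233 for j=0..15):
  0:1  1:108  2:14  3:114  4:196  5:198  6:181  7:209
  8:204  9:130  10:60  11:189  12:141  13:83  14:110  15:230
Giant step factor: 108^(-16) ≡ 64 (mod 233).
Scan 154·64^i mod 233 for i = 0, 1, …:
  i=0: 154   i=1: 70   i=2: 53   i=3: 130
Match at i=3, j=9: a = 3·16 + 9 = 57.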